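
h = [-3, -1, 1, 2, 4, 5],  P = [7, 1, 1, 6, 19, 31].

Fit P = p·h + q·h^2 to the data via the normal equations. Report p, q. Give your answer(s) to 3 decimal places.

Forming MᵀM = [[56, 170]; [170, 980]] and MᵀP = [222, 1168]ᵀ gives MᵀM·[p, q]ᵀ = MᵀP.
det = 56·980 − 170² = 25980.
p = (222·980 − 170·1168)/25980 = 950/1299; q = (56·1168 − 170·222)/25980 = 6917/6495.

p = 0.731, q = 1.065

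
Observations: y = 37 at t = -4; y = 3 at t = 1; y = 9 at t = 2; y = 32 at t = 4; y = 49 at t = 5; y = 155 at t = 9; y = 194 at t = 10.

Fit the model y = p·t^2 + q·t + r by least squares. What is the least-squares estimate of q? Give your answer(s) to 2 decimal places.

Compute the Gram sums: Σt^2·t^2 = 17715, Σt^2·t = 1863, Σt^2 = 243, Σt·t = 243, Σt = 27, Σ1 = 7.
Moment sums: Σt^2·y = 34323, Σt·y = 3581, Σy = 479.
Normal equations: [[17715, 1863, 243]; [1863, 243, 27]; [243, 27, 7]]·[p, q, r]ᵀ = [34323, 3581, 479]ᵀ.
Row-reducing yields p = 4604/2331, q = -86087/125874, r = 11663/4662.

q = -0.68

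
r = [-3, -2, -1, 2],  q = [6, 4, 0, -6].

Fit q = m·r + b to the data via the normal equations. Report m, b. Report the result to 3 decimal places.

The normal equations are: 18·m + (-4)·b = -38;  (-4)·m + 4·b = 4.
(Σr·r = 18, Σr = -4, Σ1 = 4, Σr·q = -38, Σq = 4.)
Eliminating b: 4·(row 1) − (-4)·(row 2) gives 56·m = 4·(-38) − (-4)·4 = -136, so m = -17/7.
Then b = (4 − (-4)·(-17/7))/4 = -10/7.

m = -2.429, b = -1.429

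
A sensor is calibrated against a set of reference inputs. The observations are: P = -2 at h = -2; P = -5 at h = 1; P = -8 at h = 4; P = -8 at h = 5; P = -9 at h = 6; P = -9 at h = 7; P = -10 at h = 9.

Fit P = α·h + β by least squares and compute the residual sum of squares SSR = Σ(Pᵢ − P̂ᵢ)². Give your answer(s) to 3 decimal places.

Entries of XᵀX: Σh·h = 212, Σh = 30, Σ1 = 7.
Moment sums: Σh·P = -280, ΣP = -51.
det = 212·7 − 30² = 584.
α = ((-280)·7 − 30·(-51))/584 = -215/292; β = (212·(-51) − 30·(-280))/584 = -603/146.
Residuals: 48/73, -39/292, -135/146, -55/292, -33/73, 83/292, 221/292; SSR = 321/146.

SSR = 2.199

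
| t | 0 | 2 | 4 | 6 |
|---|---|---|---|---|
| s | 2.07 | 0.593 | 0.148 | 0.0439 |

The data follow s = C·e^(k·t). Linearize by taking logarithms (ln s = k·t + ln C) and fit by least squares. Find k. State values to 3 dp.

k = -0.647

Taking logs, ln s = k·t + ln C, so regress ln s on t.
XᵀX = [[56.0000, 12.0000]; [12.0000, 4]], rhs = [-27.4423, -4.8314]ᵀ  (here Σt = 12.0000, Σ(t)² = 56.0000, Σln s = -4.8314, Σt·ln s = -27.4423).
Δ = 56.0000·4 − (12.0000)² = 80.0000; k = (-27.4423·4 − 12.0000·-4.8314)/80.0000 = -0.64741, ln C = (56.0000·-4.8314 − 12.0000·-27.4423)/80.0000 = 0.73437.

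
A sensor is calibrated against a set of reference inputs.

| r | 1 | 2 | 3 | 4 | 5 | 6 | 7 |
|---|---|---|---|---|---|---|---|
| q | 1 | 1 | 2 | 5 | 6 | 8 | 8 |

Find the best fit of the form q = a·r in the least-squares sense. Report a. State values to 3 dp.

a = 1.164

Sums needed: Σr·r = 140.
For Aᵀq: Σr·q = 163.
Hence a = 163 / 140 ≈ 1.16429.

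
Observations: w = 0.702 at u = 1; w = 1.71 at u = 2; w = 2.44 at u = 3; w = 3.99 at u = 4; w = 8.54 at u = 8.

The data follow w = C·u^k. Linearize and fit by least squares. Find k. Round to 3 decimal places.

With ln wᵢ as the transformed response and ln uᵢ as the regressor:
Σln u = 5.2575, Σ(ln u)² = 7.9333, Σln w = 4.6032, Σln u·ln w = 7.7301.
Equations: 7.9333·k + 5.2575·ln C = 7.7301;  5.2575·k + 5·ln C = 4.6032.
Solving (det = 12.0252): k = 1.20156, ln C = -0.34279.

k = 1.202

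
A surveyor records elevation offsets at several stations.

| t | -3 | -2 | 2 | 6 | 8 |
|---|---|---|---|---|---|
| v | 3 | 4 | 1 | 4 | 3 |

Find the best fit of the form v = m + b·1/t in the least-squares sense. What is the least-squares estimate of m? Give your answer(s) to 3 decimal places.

m = 2.983

AᵀA·[m, b]ᵀ = Aᵀv reads: 5·m + (-1/24)·b = 15;  (-1/24)·m + (377/576)·b = -35/24.
(Σ1 = 5, Σ1/t = -1/24, Σ1/t·1/t = 377/576, Σv = 15, Σ1/t·v = -35/24.)
Δ = 5·(377/576) − (-1/24)² = 157/48.
m = (15·(377/576) − (-1/24)·(-35/24))/(157/48) = 1405/471; b = (5·(-35/24) − (-1/24)·15)/(157/48) = -320/157.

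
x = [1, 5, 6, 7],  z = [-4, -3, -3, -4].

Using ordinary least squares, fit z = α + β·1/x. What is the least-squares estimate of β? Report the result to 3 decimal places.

β = -0.748

Normal-equation sums: Σ1 = 4, Σ1/x = 317/210, Σ1/x·1/x = 47989/44100.
Right-hand side: Σz = -14, Σ1/x·z = -397/70.
MᵀM·[α, β]ᵀ = Mᵀz becomes [[4, 317/210]; [317/210, 47989/44100]]·[α, β]ᵀ = [-14, -397/70]ᵀ.
Determinant 4·(47989/44100) − (317/210)² = 10163/4900.
α = ((-14)·(47989/44100) − (317/210)·(-397/70))/(10163/4900) = -294299/91467; β = (4·(-397/70) − (317/210)·(-14))/(10163/4900) = -22820/30489.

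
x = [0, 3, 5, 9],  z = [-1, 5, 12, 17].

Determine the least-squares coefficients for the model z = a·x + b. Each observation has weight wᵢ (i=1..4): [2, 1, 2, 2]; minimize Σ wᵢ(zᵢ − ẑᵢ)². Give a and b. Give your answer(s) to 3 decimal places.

a = 2.041, b = -0.324

From the data, Σwᵢ·x·x = 221, Σwᵢ·x = 31, Σwᵢ·1 = 7.
For AᵀWz: Σwᵢ·x·z = 441, Σwᵢ·z = 61.
So AᵀWA·[a, b]ᵀ = AᵀWz: [[221, 31]; [31, 7]]·[a, b]ᵀ = [441, 61]ᵀ.
Determinant 221·7 − 31² = 586.
a = (441·7 − 31·61)/586 = 598/293; b = (221·61 − 31·441)/586 = -95/293.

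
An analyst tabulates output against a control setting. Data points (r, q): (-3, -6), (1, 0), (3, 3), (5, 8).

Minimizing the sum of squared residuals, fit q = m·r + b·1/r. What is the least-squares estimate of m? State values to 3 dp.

m = 1.674

From the data, Σr·r = 44, Σr·1/r = 4, Σ1/r·1/r = 284/225.
Right-hand side: Σr·q = 67, Σ1/r·q = 23/5.
So XᵀX·[m, b]ᵀ = Xᵀq: [[44, 4]; [4, 284/225]]·[m, b]ᵀ = [67, 23/5]ᵀ.
Determinant 44·(284/225) − 4² = 8896/225.
m = (67·(284/225) − 4·(23/5))/(8896/225) = 1861/1112; b = (44·(23/5) − 4·67)/(8896/225) = -1845/1112.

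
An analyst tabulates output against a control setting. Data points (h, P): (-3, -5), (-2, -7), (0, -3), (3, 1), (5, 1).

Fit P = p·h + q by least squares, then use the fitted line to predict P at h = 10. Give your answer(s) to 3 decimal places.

Normal-equation sums: Σh·h = 47, Σh = 3, Σ1 = 5.
For AᵀP: Σh·P = 37, ΣP = -13.
So AᵀA·[p, q]ᵀ = AᵀP: [[47, 3]; [3, 5]]·[p, q]ᵀ = [37, -13]ᵀ.
Determinant 47·5 − 3² = 226.
p = (37·5 − 3·(-13))/226 = 112/113; q = (47·(-13) − 3·37)/226 = -361/113.
At h = 10: P̂ = (112/113)·(10) + (-361/113)·(1) = 759/113.

P̂ = 6.717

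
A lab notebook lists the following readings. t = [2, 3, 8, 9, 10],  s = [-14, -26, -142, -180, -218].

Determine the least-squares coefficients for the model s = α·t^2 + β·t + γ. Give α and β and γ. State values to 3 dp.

α = -2.032, β = -1.130, γ = -3.893

Sums needed: Σt^2·t^2 = 20754, Σt^2·t = 2276, Σt^2 = 258, Σt·t = 258, Σt = 32, Σ1 = 5.
For Xᵀs: Σt^2·s = -45758, Σt·s = -5042, Σs = -580.
Normal equations: [[20754, 2276, 258]; [2276, 258, 32]; [258, 32, 5]]·[α, β, γ]ᵀ = [-45758, -5042, -580]ᵀ.
Inverting the 3×3 Gram matrix, [α, β, γ]ᵀ = [-13965/6871, -7765/6871, -26746/6871]ᵀ.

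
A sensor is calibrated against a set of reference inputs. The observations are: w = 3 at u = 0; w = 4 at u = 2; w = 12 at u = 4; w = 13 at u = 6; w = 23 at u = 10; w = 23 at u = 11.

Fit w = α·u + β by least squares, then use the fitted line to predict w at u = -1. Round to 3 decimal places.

ŵ = 0.204

With design matrix A, AᵀA = [[277, 33]; [33, 6]] and Aᵀw = [617, 78]ᵀ.
Eliminating β: 6·(row 1) − 33·(row 2) gives 573·α = 6·617 − 33·78 = 1128, so α = 376/191.
Then β = (78 − 33·(376/191))/6 = 415/191.
At u = -1: ŵ = (376/191)·(-1) + (415/191)·(1) = 39/191.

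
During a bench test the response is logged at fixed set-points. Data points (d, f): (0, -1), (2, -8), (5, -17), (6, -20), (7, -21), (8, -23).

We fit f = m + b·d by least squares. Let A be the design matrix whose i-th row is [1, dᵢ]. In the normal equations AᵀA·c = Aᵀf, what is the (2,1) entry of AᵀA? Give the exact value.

28

Row 2 ↔ basis d, column 1 ↔ basis 1, so (AᵀA)_{2,1} = Σᵢ d = (0)·(1) + (2)·(1) + (5)·(1) + (6)·(1) + (7)·(1) + (8)·(1) = 28.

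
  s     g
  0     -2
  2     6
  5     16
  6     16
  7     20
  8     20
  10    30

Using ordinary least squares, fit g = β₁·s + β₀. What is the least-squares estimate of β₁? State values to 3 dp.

From the data, Σs·s = 278, Σs = 38, Σ1 = 7.
Right-hand side: Σs·g = 788, Σg = 106.
Eliminating β₀: 7·(row 1) − 38·(row 2) gives 502·β₁ = 7·788 − 38·106 = 1488, so β₁ = 744/251.
Then β₀ = (106 − 38·(744/251))/7 = -238/251.

β₁ = 2.964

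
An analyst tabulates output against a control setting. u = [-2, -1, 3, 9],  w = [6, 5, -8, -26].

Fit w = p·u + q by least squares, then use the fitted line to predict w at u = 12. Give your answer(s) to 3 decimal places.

ŵ = -34.870

Sums needed: Σu·u = 95, Σu = 9, Σ1 = 4.
For Xᵀw: Σu·w = -275, Σw = -23.
det = 95·4 − 9² = 299.
p = ((-275)·4 − 9·(-23))/299 = -893/299; q = (95·(-23) − 9·(-275))/299 = 290/299.
At u = 12: ŵ = (-893/299)·(12) + (290/299)·(1) = -802/23.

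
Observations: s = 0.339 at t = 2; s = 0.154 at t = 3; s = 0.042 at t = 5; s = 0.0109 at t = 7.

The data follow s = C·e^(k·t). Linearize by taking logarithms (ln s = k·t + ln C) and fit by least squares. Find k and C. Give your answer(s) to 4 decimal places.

k = -0.6802, C = 1.2589

Linearized form: ln s = k·t + ln C. From the 4 transformed points,
Σt = 17.0000, Σ(t)² = 87.0000, Σln s = -10.6416, Σt·ln s = -55.2593.
Equations: 87.0000·k + 17.0000·ln C = -55.2593;  17.0000·k + 4·ln C = -10.6416.
Δ = 87.0000·4 − (17.0000)² = 59.0000; k = (-55.2593·4 − 17.0000·-10.6416)/59.0000 = -0.68016, ln C = (87.0000·-10.6416 − 17.0000·-55.2593)/59.0000 = 0.23027, so C = exp(0.23027) = 1.25893.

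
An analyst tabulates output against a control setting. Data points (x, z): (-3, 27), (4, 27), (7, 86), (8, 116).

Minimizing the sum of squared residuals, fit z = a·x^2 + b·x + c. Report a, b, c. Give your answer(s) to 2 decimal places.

Setting ∂/∂a … = 0 gives: 6834·a + 892·b + 138·c = 12313;  892·a + 138·b + 16·c = 1557;  138·a + 16·b + 4·c = 256.
(Σx^2·x^2 = 6834, Σx^2·x = 892, Σx^2 = 138, Σx·x = 138, Σx = 16, Σ1 = 4, Σx^2·z = 12313, Σx·z = 1557, Σz = 256.)
Inverting the 3×3 Gram matrix, [a, b, c]ᵀ = [38187/18901, -78631/37802, 98949/37802]ᵀ.

a = 2.02, b = -2.08, c = 2.62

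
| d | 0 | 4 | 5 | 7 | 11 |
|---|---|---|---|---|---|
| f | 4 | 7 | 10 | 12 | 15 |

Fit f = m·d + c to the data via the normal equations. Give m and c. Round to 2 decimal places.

Compute the Gram sums: Σd·d = 211, Σd = 27, Σ1 = 5.
For Mᵀf: Σd·f = 327, Σf = 48.
Normal equations: [[211, 27]; [27, 5]]·[m, c]ᵀ = [327, 48]ᵀ.
Determinant 211·5 − 27² = 326.
m = (327·5 − 27·48)/326 = 339/326; c = (211·48 − 27·327)/326 = 1299/326.

m = 1.04, c = 3.98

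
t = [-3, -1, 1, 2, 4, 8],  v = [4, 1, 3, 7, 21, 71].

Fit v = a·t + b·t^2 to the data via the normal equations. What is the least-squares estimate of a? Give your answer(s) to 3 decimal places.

The normal equations are: 95·a + 557·b = 656;  557·a + 4451·b = 4948.
Eliminating b: 4451·(row 1) − 557·(row 2) gives 112596·a = 4451·656 − 557·4948 = 163820, so a = 40955/28149.
Then b = (4948 − 557·(40955/28149))/4451 = 26167/28149.

a = 1.455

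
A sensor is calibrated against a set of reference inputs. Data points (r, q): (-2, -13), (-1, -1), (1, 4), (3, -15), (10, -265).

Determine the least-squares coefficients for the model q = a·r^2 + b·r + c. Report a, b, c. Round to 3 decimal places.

The normal system AᵀA·[a, b, c]ᵀ = Aᵀq is [[10099, 1019, 115]; [1019, 115, 11]; [115, 11, 5]]·[a, b, c]ᵀ = [-26684, -2664, -290]ᵀ.
Solving the 3×3 system (Gaussian elimination) gives a = -165847/56292, b = 143075/56292, c = 19565/4691.

a = -2.946, b = 2.542, c = 4.171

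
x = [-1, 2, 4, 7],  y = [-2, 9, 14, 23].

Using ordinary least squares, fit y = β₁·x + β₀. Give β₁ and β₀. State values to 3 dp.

Entries of MᵀM: Σx·x = 70, Σx = 12, Σ1 = 4.
For Mᵀy: Σx·y = 237, Σy = 44.
Normal equations: [[70, 12]; [12, 4]]·[β₁, β₀]ᵀ = [237, 44]ᵀ.
Δ = 70·4 − 12² = 136.
β₁ = (237·4 − 12·44)/136 = 105/34; β₀ = (70·44 − 12·237)/136 = 59/34.

β₁ = 3.088, β₀ = 1.735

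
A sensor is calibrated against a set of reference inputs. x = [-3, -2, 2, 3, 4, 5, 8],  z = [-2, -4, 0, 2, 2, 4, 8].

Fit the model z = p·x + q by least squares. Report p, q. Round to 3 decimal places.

Compute the Gram sums: Σx·x = 131, Σx = 17, Σ1 = 7.
Moment sums: Σx·z = 112, Σz = 10.
Normal equations: [[131, 17]; [17, 7]]·[p, q]ᵀ = [112, 10]ᵀ.
det = 131·7 − 17² = 628.
p = (112·7 − 17·10)/628 = 307/314; q = (131·10 − 17·112)/628 = -297/314.

p = 0.978, q = -0.946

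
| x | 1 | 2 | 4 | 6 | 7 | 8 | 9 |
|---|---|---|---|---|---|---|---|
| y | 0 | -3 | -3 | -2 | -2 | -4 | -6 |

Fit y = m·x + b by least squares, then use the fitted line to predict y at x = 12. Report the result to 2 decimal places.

ŷ = -5.80

With design matrix A, AᵀA = [[251, 37]; [37, 7]] and Aᵀy = [-130, -20]ᵀ.
det = 251·7 − 37² = 388.
m = ((-130)·7 − 37·(-20))/388 = -85/194; b = (251·(-20) − 37·(-130))/388 = -105/194.
At x = 12: ŷ = (-85/194)·(12) + (-105/194)·(1) = -1125/194.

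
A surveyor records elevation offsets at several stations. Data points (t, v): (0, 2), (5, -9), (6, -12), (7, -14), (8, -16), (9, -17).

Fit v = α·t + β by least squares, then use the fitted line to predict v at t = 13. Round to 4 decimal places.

With design matrix X, XᵀX = [[255, 35]; [35, 6]] and Xᵀv = [-496, -66]ᵀ.
Eliminating β: 6·(row 1) − 35·(row 2) gives 305·α = 6·(-496) − 35·(-66) = -666, so α = -666/305.
Then β = ((-66) − 35·(-666/305))/6 = 106/61.
At t = 13: v̂ = (-666/305)·(13) + (106/61)·(1) = -8128/305.

v̂ = -26.6492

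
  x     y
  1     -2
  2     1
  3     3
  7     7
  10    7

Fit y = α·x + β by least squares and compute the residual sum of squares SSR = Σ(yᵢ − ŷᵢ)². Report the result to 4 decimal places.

SSR = 9.0629

Sums needed: Σx·x = 163, Σx = 23, Σ1 = 5.
Moment sums: Σx·y = 128, Σy = 16.
Normal equations: [[163, 23]; [23, 5]]·[α, β]ᵀ = [128, 16]ᵀ.
Δ = 163·5 − 23² = 286.
α = (128·5 − 23·16)/286 = 136/143; β = (163·16 − 23·128)/286 = -168/143.
Residuals: -254/143, 3/11, 189/143, 217/143, -191/143; SSR = 1296/143.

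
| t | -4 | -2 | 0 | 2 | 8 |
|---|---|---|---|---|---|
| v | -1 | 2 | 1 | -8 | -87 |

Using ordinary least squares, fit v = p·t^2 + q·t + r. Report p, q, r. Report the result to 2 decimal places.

p = -0.98, q = -3.15, r = 1.19

Compute the Gram sums: Σt^2·t^2 = 4384, Σt^2·t = 448, Σt^2 = 88, Σt·t = 88, Σt = 4, Σ1 = 5.
For Xᵀv: Σt^2·v = -5608, Σt·v = -712, Σv = -93.
So XᵀX·[p, q, r]ᵀ = Xᵀv: [[4384, 448, 88]; [448, 88, 4]; [88, 4, 5]]·[p, q, r]ᵀ = [-5608, -712, -93]ᵀ.
Row-reducing yields p = -625/637, q = -4013/1274, r = 757/637.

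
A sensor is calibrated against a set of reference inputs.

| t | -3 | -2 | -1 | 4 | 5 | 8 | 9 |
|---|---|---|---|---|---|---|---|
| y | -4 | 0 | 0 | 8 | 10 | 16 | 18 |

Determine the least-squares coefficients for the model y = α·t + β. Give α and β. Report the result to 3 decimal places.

α = 1.728, β = 1.920

With design matrix X, XᵀX = [[200, 20]; [20, 7]] and Xᵀy = [384, 48]ᵀ.
Eliminating β: 7·(row 1) − 20·(row 2) gives 1000·α = 7·384 − 20·48 = 1728, so α = 216/125.
Then β = (48 − 20·(216/125))/7 = 48/25.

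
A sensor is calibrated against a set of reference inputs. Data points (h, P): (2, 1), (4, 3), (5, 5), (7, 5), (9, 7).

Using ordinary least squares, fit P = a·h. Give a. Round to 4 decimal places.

Setting ∂/∂a … = 0 gives: 175·a = 137.
Hence a = 137 / 175 ≈ 0.782857.

a = 0.7829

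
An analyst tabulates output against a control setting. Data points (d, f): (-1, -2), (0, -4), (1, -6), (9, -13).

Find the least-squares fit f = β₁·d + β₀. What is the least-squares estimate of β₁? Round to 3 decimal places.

β₁ = -1.032

The normal system XᵀX·[β₁, β₀]ᵀ = Xᵀf is [[83, 9]; [9, 4]]·[β₁, β₀]ᵀ = [-121, -25]ᵀ.
Determinant 83·4 − 9² = 251.
β₁ = ((-121)·4 − 9·(-25))/251 = -259/251; β₀ = (83·(-25) − 9·(-121))/251 = -986/251.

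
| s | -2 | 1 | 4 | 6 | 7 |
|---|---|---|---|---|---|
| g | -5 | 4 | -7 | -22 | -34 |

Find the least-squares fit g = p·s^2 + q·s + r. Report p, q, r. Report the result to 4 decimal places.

p = -0.9981, q = 1.7715, r = 2.6912

Sums needed: Σs^2·s^2 = 3970, Σs^2·s = 616, Σs^2 = 106, Σs·s = 106, Σs = 16, Σ1 = 5.
For Xᵀg: Σs^2·g = -2586, Σs·g = -384, Σg = -64.
Solving the 3×3 system (Gaussian elimination) gives p = -1057/1059, q = 1876/1059, r = 950/353.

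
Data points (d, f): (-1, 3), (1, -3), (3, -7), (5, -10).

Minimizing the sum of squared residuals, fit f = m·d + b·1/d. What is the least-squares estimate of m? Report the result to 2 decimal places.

m = -2.02

Normal-equation sums: Σd·d = 36, Σd·1/d = 4, Σ1/d·1/d = 484/225.
And Σd·f = -77, Σ1/d·f = -31/3.
MᵀM·[m, b]ᵀ = Mᵀf becomes [[36, 4]; [4, 484/225]]·[m, b]ᵀ = [-77, -31/3]ᵀ.
Eliminating b: (484/225)·(row 1) − 4·(row 2) gives (1536/25)·m = (484/225)·(-77) − 4·(-31/3) = -27968/225, so m = -437/216.
Then b = ((-31/3) − 4·(-437/216))/(484/225) = -25/24.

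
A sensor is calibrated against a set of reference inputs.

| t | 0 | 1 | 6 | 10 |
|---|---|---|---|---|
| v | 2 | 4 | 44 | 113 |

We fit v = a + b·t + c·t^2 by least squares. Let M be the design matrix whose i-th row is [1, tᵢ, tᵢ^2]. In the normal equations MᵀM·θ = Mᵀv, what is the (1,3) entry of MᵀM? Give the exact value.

137

Row 1 ↔ basis 1, column 3 ↔ basis t^2, so (MᵀM)_{1,3} = Σᵢ t^2 = (1)·(0) + (1)·(1) + (1)·(36) + (1)·(100) = 137.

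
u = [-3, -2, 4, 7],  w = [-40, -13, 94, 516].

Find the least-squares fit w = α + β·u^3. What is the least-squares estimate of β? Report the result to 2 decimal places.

β = 1.51

Setting ∂/∂α … = 0 gives: 4·α + 372·β = 557;  372·α + 122538·β = 184188.
Δ = 4·122538 − 372² = 351768.
α = (557·122538 − 372·184188)/351768 = -44045/58628; β = (4·184188 − 372·557)/351768 = 44129/29314.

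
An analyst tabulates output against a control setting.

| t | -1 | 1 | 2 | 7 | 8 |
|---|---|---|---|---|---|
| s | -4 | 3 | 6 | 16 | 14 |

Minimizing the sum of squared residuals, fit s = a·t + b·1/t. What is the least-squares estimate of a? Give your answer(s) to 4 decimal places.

a = 1.9646

The normal equations are: 119·a + 5·b = 243;  5·a + (7169/3136)·b = 393/28.
det = 119·(7169/3136) − 5² = 110673/448.
a = (243·(7169/3136) − 5·(393/28))/(110673/448) = 507329/258237; b = (119·(393/28) − 5·243)/(110673/448) = 67984/36891.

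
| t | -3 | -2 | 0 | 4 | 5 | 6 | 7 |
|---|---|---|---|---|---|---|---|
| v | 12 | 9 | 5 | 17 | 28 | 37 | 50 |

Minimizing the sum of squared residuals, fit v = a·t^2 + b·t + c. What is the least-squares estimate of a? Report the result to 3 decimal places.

a = 0.943

Setting ∂/∂a … = 0 gives: 4675·a + 713·b + 139·c = 4898;  713·a + 139·b + 17·c = 726;  139·a + 17·b + 7·c = 158.
(Σt^2·t^2 = 4675, Σt^2·t = 713, Σt^2 = 139, Σt·t = 139, Σt = 17, Σ1 = 7, Σt^2·v = 4898, Σt·v = 726, Σv = 158.)
Inverting the 3×3 Gram matrix, [a, b, c]ᵀ = [529/561, -202/1683, 6965/1683]ᵀ.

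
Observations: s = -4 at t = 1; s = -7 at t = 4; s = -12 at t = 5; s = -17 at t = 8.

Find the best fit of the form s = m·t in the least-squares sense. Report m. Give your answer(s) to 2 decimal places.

m = -2.15

Entries of MᵀM: Σt·t = 106.
Right-hand side: Σt·s = -228.
Normal equations: [[106]]·[m]ᵀ = [-228]ᵀ.
m = (-228)/106 = -2.15094.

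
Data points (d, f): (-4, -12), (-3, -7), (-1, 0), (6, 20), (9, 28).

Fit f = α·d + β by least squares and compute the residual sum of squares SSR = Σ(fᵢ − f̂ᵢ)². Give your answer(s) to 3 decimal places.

SSR = 5.195

From the data, Σd·d = 143, Σd = 7, Σ1 = 5.
And Σd·f = 441, Σf = 29.
Normal equations: [[143, 7]; [7, 5]]·[α, β]ᵀ = [441, 29]ᵀ.
Eliminating β: 5·(row 1) − 7·(row 2) gives 666·α = 5·441 − 7·29 = 2002, so α = 1001/333.
Then β = (29 − 7·(1001/333))/5 = 530/333.
Residuals: -58/37, 142/333, 157/111, 124/333, -215/333; SSR = 1730/333.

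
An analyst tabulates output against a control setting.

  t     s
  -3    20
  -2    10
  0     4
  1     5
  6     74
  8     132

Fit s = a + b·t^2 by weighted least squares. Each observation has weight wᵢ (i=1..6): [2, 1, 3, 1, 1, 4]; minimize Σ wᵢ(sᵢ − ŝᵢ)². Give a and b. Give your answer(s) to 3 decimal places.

Setting ∂/∂a … = 0 gives: 12·a + 315·b = 669;  315·a + 17859·b = 36861.
(Σwᵢ·1 = 12, Σwᵢ·t^2 = 315, Σwᵢ·t^2·t^2 = 17859, Σwᵢ·s = 669, Σwᵢ·t^2·s = 36861.)
det = 12·17859 − 315² = 115083.
a = (669·17859 − 315·36861)/115083 = 37384/12787; b = (12·36861 − 315·669)/115083 = 25733/12787.

a = 2.924, b = 2.012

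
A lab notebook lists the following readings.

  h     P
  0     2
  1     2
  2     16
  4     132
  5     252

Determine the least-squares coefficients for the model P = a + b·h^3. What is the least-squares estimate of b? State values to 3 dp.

Compute the Gram sums: Σ1 = 5, Σh^3 = 198, Σh^3·h^3 = 19786.
For AᵀP: ΣP = 404, Σh^3·P = 40078.
Eliminating b: 19786·(row 1) − 198·(row 2) gives 59726·a = 19786·404 − 198·40078 = 58100, so a = 29050/29863.
Then b = (40078 − 198·(29050/29863))/19786 = 60199/29863.

b = 2.016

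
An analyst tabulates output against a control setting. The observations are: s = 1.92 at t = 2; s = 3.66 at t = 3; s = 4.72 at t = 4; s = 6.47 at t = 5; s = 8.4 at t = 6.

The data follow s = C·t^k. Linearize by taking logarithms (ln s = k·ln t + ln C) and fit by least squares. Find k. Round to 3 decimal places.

k = 1.305

Linearized form: ln s = k·ln t + ln C. From the 5 transformed points,
AᵀA = [[9.4099, 6.5793]; [6.5793, 5]], rhs = [10.8472, 7.4970]ᵀ  (here Σln t = 6.5793, Σ(ln t)² = 9.4099, Σln s = 7.4970, Σln t·ln s = 10.8472).
Solving (det = 3.7630): k = 1.30518, ln C = -0.21803.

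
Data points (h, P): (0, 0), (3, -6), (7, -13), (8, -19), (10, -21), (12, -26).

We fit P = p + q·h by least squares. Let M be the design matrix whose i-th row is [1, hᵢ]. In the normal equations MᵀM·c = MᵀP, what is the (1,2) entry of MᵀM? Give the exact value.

40

Row 1 ↔ basis 1, column 2 ↔ basis h, so (MᵀM)_{1,2} = Σᵢ h = (1)·(0) + (1)·(3) + (1)·(7) + (1)·(8) + (1)·(10) + (1)·(12) = 40.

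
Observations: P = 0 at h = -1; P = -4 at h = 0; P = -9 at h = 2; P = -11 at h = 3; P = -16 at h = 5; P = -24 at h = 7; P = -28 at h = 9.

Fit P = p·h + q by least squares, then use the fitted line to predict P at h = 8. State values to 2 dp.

Compute the Gram sums: Σh·h = 169, Σh = 25, Σ1 = 7.
Moment sums: Σh·P = -551, ΣP = -92.
Δ = 169·7 − 25² = 558.
p = ((-551)·7 − 25·(-92))/558 = -173/62; q = (169·(-92) − 25·(-551))/558 = -197/62.
At h = 8: P̂ = (-173/62)·(8) + (-197/62)·(1) = -51/2.

P̂ = -25.50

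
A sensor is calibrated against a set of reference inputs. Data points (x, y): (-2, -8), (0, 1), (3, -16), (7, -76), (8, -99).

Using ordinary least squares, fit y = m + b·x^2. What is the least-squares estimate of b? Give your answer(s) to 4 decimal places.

b = -1.5346

Normal-equation sums: Σ1 = 5, Σx^2 = 126, Σx^2·x^2 = 6594.
For Mᵀy: Σy = -198, Σx^2·y = -10236.
Determinant 5·6594 − 126² = 17094.
m = ((-198)·6594 − 126·(-10236))/17094 = -378/407; b = (5·(-10236) − 126·(-198))/17094 = -4372/2849.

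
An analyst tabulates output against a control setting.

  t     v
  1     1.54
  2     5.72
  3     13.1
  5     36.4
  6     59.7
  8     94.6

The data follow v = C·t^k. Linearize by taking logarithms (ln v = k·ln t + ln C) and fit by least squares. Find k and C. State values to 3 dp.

k = 2.010, C = 1.483

Let Y = ln v. Fitting Y = k·ln t + ln C by least squares:
Sums: Σln t = 7.2724, Σ(ln t)² = 11.8122, Σln v = 16.9819, Σln t·ln v = 26.6082.
Normal system: [[11.8122, 7.2724]; [7.2724, 6]]·[k, ln C]ᵀ = [26.6082, 16.9819]ᵀ.
Solving (det = 17.9853): k = 2.00998, ln C = 0.39409, so C = exp(0.39409) = 1.48304.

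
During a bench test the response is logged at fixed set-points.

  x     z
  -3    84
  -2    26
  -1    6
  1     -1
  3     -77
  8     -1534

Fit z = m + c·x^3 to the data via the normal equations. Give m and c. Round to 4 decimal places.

m = 2.7843, c = -3.0014

The normal equations are: 6·m + 504·c = -1496;  504·m + 263668·c = -789970.
det = 6·263668 − 504² = 1327992.
m = ((-1496)·263668 − 504·(-789970))/1327992 = 462194/165999; c = (6·(-789970) − 504·(-1496))/1327992 = -332153/110666.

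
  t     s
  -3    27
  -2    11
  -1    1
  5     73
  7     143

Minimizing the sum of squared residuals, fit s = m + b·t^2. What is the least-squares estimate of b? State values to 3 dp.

AᵀA·[m, b]ᵀ = Aᵀs reads: 5·m + 88·b = 255;  88·m + 3124·b = 9120.
(Σ1 = 5, Σt^2 = 88, Σt^2·t^2 = 3124, Σs = 255, Σt^2·s = 9120.)
Determinant 5·3124 − 88² = 7876.
m = (255·3124 − 88·9120)/7876 = -135/179; b = (5·9120 − 88·255)/7876 = 5790/1969.

b = 2.941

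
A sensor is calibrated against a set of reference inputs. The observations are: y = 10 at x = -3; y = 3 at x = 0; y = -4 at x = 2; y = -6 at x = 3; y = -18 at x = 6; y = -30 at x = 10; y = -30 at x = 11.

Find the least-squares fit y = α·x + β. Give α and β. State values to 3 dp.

α = -3.042, β = 1.889

From the data, Σx·x = 279, Σx = 29, Σ1 = 7.
For Aᵀy: Σx·y = -794, Σy = -75.
Normal equations: [[279, 29]; [29, 7]]·[α, β]ᵀ = [-794, -75]ᵀ.
Determinant 279·7 − 29² = 1112.
α = ((-794)·7 − 29·(-75))/1112 = -3383/1112; β = (279·(-75) − 29·(-794))/1112 = 2101/1112.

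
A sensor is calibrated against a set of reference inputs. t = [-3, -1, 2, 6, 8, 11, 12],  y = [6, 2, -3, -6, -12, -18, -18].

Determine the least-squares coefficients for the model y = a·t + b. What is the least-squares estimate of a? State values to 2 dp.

Entries of AᵀA: Σt·t = 379, Σt = 35, Σ1 = 7.
And Σt·y = -572, Σy = -49.
Normal equations: [[379, 35]; [35, 7]]·[a, b]ᵀ = [-572, -49]ᵀ.
Δ = 379·7 − 35² = 1428.
a = ((-572)·7 − 35·(-49))/1428 = -109/68; b = (379·(-49) − 35·(-572))/1428 = 69/68.

a = -1.60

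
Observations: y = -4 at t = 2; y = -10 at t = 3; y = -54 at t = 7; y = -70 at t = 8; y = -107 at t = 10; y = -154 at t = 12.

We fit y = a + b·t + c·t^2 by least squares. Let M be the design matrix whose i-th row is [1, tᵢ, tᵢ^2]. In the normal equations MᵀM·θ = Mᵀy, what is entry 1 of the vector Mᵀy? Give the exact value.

-399

Entry 1 ↔ basis 1, so (Mᵀy)_{1} = Σᵢ yᵢ = (1)·(-4) + (1)·(-10) + (1)·(-54) + (1)·(-70) + (1)·(-107) + (1)·(-154) = -399.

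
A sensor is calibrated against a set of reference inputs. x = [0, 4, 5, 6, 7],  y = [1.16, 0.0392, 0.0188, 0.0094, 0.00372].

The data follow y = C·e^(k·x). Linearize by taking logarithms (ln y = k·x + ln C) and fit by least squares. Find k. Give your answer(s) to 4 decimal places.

k = -0.8135

With ln yᵢ as the transformed response and xᵢ as the regressor:
Σx = 22.0000, Σ(x)² = 126.0000, Σln y = -17.3256, Σx·ln y = -99.9863.
Equations: 126.0000·k + 22.0000·ln C = -99.9863;  22.0000·k + 5·ln C = -17.3256.
Slope k = (n·Σx·ln y − Σx·Σln y)/(n·Σ(x)² − (Σx)²) = (5·-99.9863 − 22.0000·-17.3256)/146.0000 = -0.81348; ln C = (Σln y − k·Σx)/n = 0.11417.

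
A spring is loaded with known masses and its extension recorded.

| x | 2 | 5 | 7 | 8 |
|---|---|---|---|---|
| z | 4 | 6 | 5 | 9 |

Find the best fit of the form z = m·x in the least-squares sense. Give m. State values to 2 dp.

m = 1.02

The normal system MᵀM·[m]ᵀ = Mᵀz is [[142]]·[m]ᵀ = [145]ᵀ.
m = 145/142 = 1.02113.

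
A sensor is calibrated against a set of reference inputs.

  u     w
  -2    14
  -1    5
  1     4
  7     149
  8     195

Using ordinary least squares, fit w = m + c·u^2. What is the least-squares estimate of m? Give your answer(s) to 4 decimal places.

From the data, Σ1 = 5, Σu^2 = 119, Σu^2·u^2 = 6515.
Moment sums: Σw = 367, Σu^2·w = 19846.
det = 5·6515 − 119² = 18414.
m = (367·6515 − 119·19846)/18414 = 3259/2046; c = (5·19846 − 119·367)/18414 = 6173/2046.

m = 1.5929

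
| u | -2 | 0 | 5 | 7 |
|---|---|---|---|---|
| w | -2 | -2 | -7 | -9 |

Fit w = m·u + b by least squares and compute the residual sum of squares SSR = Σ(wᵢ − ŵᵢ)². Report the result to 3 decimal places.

Setting ∂/∂m … = 0 gives: 78·m + 10·b = -94;  10·m + 4·b = -20.
Eliminating b: 4·(row 1) − 10·(row 2) gives 212·m = 4·(-94) − 10·(-20) = -176, so m = -44/53.
Then b = ((-20) − 10·(-44/53))/4 = -155/53.
Residuals: -39/53, 49/53, 4/53, -14/53; SSR = 78/53.

SSR = 1.472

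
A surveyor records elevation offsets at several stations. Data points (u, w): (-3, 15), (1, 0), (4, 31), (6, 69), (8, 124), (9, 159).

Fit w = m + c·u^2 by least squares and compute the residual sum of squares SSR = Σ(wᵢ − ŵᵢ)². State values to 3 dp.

SSR = 3.391

Setting ∂/∂m … = 0 gives: 6·m + 207·c = 398;  207·m + 12291·c = 23930.
(Σ1 = 6, Σu^2 = 207, Σu^2·u^2 = 12291, Σw = 398, Σu^2·w = 23930.)
Determinant 6·12291 − 207² = 30897.
m = (398·12291 − 207·23930)/30897 = -20564/10299; c = (6·23930 − 207·398)/30897 = 20398/10299.
Residuals: -8533/10299, 166/10299, 13465/10299, -3133/10299, -7832/10299, 5867/10299; SSR = 34928/10299.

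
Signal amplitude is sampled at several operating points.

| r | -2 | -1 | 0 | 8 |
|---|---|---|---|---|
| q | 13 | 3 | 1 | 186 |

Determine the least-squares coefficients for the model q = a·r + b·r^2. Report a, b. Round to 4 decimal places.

Sums needed: Σr·r = 69, Σr·r^2 = 503, Σr^2·r^2 = 4113.
Right-hand side: Σr·q = 1459, Σr^2·q = 11959.
So XᵀX·[a, b]ᵀ = Xᵀq: [[69, 503]; [503, 4113]]·[a, b]ᵀ = [1459, 11959]ᵀ.
Δ = 69·4113 − 503² = 30788.
a = (1459·4113 − 503·11959)/30788 = -7255/15394; b = (69·11959 − 503·1459)/30788 = 45647/15394.

a = -0.4713, b = 2.9652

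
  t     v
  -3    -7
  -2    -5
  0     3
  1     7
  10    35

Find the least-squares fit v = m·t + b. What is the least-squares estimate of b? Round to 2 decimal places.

Normal-equation sums: Σt·t = 114, Σt = 6, Σ1 = 5.
And Σt·v = 388, Σv = 33.
Δ = 114·5 − 6² = 534.
m = (388·5 − 6·33)/534 = 871/267; b = (114·33 − 6·388)/534 = 239/89.

b = 2.69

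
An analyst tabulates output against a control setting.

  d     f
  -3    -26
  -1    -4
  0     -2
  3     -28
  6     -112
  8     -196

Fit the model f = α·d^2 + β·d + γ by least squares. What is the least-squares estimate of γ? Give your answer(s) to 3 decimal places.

Normal-equation sums: Σd^2·d^2 = 5555, Σd^2·d = 727, Σd^2 = 119, Σd·d = 119, Σd = 13, Σ1 = 6.
Moment sums: Σd^2·f = -17066, Σd·f = -2242, Σf = -368.
MᵀM·[α, β, γ]ᵀ = Mᵀf becomes [[5555, 727, 119]; [727, 119, 13]; [119, 13, 6]]·[α, β, γ]ᵀ = [-17066, -2242, -368]ᵀ.
Row-reducing yields α = -20941/7008, β = -16481/35040, γ = -6127/5840.

γ = -1.049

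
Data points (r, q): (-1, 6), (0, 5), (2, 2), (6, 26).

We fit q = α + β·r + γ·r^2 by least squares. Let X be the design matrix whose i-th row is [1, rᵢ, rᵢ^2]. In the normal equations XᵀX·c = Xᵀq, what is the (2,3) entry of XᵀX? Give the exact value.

223

Row 2 ↔ basis r, column 3 ↔ basis r^2, so (XᵀX)_{2,3} = Σᵢ (r)·(r^2) = (-1)·(1) + (0)·(0) + (2)·(4) + (6)·(36) = 223.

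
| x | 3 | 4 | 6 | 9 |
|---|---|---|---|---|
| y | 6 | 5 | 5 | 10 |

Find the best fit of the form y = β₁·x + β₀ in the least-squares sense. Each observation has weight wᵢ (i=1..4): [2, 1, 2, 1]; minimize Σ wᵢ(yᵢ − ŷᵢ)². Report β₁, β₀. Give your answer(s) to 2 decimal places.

With design matrix A, AᵀWA = [[187, 31]; [31, 6]] and AᵀWy = [206, 37]ᵀ.
Eliminating β₀: 6·(row 1) − 31·(row 2) gives 161·β₁ = 6·206 − 31·37 = 89, so β₁ = 89/161.
Then β₀ = (37 − 31·(89/161))/6 = 533/161.

β₁ = 0.55, β₀ = 3.31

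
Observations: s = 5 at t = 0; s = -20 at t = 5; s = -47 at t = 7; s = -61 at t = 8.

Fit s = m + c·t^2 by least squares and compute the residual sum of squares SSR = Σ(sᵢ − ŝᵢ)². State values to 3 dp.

SSR = 2.300

Setting ∂/∂m … = 0 gives: 4·m + 138·c = -123;  138·m + 7122·c = -6707.
Determinant 4·7122 − 138² = 9444.
m = ((-123)·7122 − 138·(-6707))/9444 = 4130/787; c = (4·(-6707) − 138·(-123))/9444 = -4927/4722.
Residuals: -195/787, 3955/4722, -5291/4722, 1253/2361; SSR = 10861/4722.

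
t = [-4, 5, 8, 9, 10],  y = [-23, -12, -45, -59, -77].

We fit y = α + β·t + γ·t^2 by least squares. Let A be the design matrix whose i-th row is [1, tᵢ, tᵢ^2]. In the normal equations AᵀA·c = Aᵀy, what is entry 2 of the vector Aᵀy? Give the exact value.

-1629

Entry 2 ↔ basis t, so (Aᵀy)_{2} = Σᵢ (t)·yᵢ = (-4)·(-23) + (5)·(-12) + (8)·(-45) + (9)·(-59) + (10)·(-77) = -1629.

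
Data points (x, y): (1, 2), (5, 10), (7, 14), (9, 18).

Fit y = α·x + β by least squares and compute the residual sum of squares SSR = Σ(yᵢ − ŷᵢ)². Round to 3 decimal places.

Sums needed: Σx·x = 156, Σx = 22, Σ1 = 4.
Moment sums: Σx·y = 312, Σy = 44.
det = 156·4 − 22² = 140.
α = (312·4 − 22·44)/140 = 2; β = (156·44 − 22·312)/140 = 0.
Residuals: 0, 0, 0, 0; SSR = 0.

SSR = 0.000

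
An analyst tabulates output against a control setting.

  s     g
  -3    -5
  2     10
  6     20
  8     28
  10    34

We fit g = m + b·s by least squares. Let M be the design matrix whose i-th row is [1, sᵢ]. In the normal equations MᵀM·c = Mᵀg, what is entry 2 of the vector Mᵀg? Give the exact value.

719

Entry 2 ↔ basis s, so (Mᵀg)_{2} = Σᵢ (s)·gᵢ = (-3)·(-5) + (2)·(10) + (6)·(20) + (8)·(28) + (10)·(34) = 719.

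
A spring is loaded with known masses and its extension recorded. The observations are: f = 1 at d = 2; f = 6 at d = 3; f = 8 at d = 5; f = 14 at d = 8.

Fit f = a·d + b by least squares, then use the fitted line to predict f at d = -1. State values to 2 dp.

f̂ = -3.62

Normal-equation sums: Σd·d = 102, Σd = 18, Σ1 = 4.
For Xᵀf: Σd·f = 172, Σf = 29.
Normal equations: [[102, 18]; [18, 4]]·[a, b]ᵀ = [172, 29]ᵀ.
Determinant 102·4 − 18² = 84.
a = (172·4 − 18·29)/84 = 83/42; b = (102·29 − 18·172)/84 = -23/14.
At d = -1: f̂ = (83/42)·(-1) + (-23/14)·(1) = -76/21.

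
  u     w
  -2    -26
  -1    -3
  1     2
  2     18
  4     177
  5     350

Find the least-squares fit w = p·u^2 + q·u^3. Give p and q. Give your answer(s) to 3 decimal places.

From the data, Σu^2·u^2 = 915, Σu^2·u^3 = 4149, Σu^3·u^3 = 19851.
Right-hand side: Σu^2·w = 11549, Σu^3·w = 55435.
XᵀX·[p, q]ᵀ = Xᵀw becomes [[915, 4149]; [4149, 19851]]·[p, q]ᵀ = [11549, 55435]ᵀ.
Eliminating q: 19851·(row 1) − 4149·(row 2) gives 949464·p = 19851·11549 − 4149·55435 = -740616, so p = -30859/39561.
Then q = (55435 − 4149·(-30859/39561))/19851 = 116926/39561.

p = -0.780, q = 2.956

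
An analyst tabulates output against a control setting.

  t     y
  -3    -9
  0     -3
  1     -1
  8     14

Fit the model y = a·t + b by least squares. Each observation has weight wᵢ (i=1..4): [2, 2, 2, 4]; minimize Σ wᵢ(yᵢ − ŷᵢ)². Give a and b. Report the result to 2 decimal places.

a = 2.11, b = -2.89

The normal system AᵀWA·[a, b]ᵀ = AᵀWy is [[276, 28]; [28, 10]]·[a, b]ᵀ = [500, 30]ᵀ.
Determinant 276·10 − 28² = 1976.
a = (500·10 − 28·30)/1976 = 40/19; b = (276·30 − 28·500)/1976 = -55/19.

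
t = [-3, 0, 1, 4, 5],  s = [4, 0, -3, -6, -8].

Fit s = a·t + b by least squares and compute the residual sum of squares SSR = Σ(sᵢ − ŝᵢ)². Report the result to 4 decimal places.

SSR = 1.4757

Sums needed: Σt·t = 51, Σt = 7, Σ1 = 5.
For Aᵀs: Σt·s = -79, Σs = -13.
det = 51·5 − 7² = 206.
a = ((-79)·5 − 7·(-13))/206 = -152/103; b = (51·(-13) − 7·(-79))/206 = -55/103.
Residuals: 11/103, 55/103, -102/103, 45/103, -9/103; SSR = 152/103.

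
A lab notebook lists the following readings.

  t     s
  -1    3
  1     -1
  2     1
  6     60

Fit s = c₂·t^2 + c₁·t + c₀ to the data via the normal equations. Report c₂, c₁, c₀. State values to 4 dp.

Normal-equation sums: Σt^2·t^2 = 1314, Σt^2·t = 224, Σt^2 = 42, Σt·t = 42, Σt = 8, Σ1 = 4.
Moment sums: Σt^2·s = 2166, Σt·s = 358, Σs = 63.
So MᵀM·[c₂, c₁, c₀]ᵀ = Mᵀs: [[1314, 224, 42]; [224, 42, 8]; [42, 8, 4]]·[c₂, c₁, c₀]ᵀ = [2166, 358, 63]ᵀ.
Solving the 3×3 system (Gaussian elimination) gives c₂ = 6637/3098, c₁ = -4047/1549, c₀ = -4707/3098.

c₂ = 2.1423, c₁ = -2.6127, c₀ = -1.5194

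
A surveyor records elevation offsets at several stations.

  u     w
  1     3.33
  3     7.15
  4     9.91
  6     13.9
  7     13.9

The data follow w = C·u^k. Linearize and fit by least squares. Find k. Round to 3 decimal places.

With ln wᵢ as the transformed response and ln uᵢ as the regressor:
Sums: Σln u = 6.2226, Σ(ln u)² = 10.1257, Σln w = 10.7274, Σln u·ln w = 15.1778.
Normal system: [[10.1257, 6.2226]; [6.2226, 5]]·[k, ln C]ᵀ = [15.1778, 10.7274]ᵀ.
Slope k = (n·Σln u·ln w − Σln u·Σln w)/(n·Σ(ln u)² − (Σln u)²) = (5·15.1778 − 6.2226·10.7274)/11.9082 = 0.76726; ln C = (Σln w − k·Σln u)/n = 1.19062.

k = 0.767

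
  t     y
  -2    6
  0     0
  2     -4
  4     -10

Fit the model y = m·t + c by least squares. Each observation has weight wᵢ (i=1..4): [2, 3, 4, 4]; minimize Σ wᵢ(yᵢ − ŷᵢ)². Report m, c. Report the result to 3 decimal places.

Entries of MᵀWM: Σwᵢ·t·t = 88, Σwᵢ·t = 20, Σwᵢ·1 = 13.
And Σwᵢ·t·y = -216, Σwᵢ·y = -44.
So MᵀWM·[m, c]ᵀ = MᵀWy: [[88, 20]; [20, 13]]·[m, c]ᵀ = [-216, -44]ᵀ.
Eliminating c: 13·(row 1) − 20·(row 2) gives 744·m = 13·(-216) − 20·(-44) = -1928, so m = -241/93.
Then c = ((-44) − 20·(-241/93))/13 = 56/93.

m = -2.591, c = 0.602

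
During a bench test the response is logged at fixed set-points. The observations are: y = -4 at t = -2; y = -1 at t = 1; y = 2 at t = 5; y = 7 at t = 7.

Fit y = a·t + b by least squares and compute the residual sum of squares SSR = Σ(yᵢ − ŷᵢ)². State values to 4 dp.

Entries of MᵀM: Σt·t = 79, Σt = 11, Σ1 = 4.
And Σt·y = 66, Σy = 4.
det = 79·4 − 11² = 195.
a = (66·4 − 11·4)/195 = 44/39; b = (79·4 − 11·66)/195 = -82/39.
Residuals: 14/39, -1/39, -20/13, 47/39; SSR = 154/39.

SSR = 3.9487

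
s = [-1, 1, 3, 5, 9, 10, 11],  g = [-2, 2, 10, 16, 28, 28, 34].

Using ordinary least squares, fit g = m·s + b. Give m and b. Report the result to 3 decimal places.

m = 2.963, b = 0.486

From the data, Σs·s = 338, Σs = 38, Σ1 = 7.
And Σs·g = 1020, Σg = 116.
Determinant 338·7 − 38² = 922.
m = (1020·7 − 38·116)/922 = 1366/461; b = (338·116 − 38·1020)/922 = 224/461.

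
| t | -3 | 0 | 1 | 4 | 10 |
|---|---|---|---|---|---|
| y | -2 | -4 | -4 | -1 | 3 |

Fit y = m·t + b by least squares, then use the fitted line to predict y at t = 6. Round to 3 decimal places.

ŷ = 0.148

Normal-equation sums: Σt·t = 126, Σt = 12, Σ1 = 5.
And Σt·y = 28, Σy = -8.
Normal equations: [[126, 12]; [12, 5]]·[m, b]ᵀ = [28, -8]ᵀ.
det = 126·5 − 12² = 486.
m = (28·5 − 12·(-8))/486 = 118/243; b = (126·(-8) − 12·28)/486 = -224/81.
At t = 6: ŷ = (118/243)·(6) + (-224/81)·(1) = 4/27.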